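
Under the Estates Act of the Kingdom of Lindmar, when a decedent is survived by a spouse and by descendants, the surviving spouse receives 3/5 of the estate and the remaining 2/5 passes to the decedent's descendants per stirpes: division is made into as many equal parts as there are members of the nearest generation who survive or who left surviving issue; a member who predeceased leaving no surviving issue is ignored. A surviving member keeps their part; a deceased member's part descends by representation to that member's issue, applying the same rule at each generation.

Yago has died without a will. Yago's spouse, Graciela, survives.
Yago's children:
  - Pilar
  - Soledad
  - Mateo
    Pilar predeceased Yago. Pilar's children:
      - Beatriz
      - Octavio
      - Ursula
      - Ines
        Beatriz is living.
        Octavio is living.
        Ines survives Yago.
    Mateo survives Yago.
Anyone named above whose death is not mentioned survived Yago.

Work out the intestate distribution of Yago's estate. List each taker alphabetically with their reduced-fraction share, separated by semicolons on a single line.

Beatriz 1/30; Graciela 3/5; Ines 1/30; Mateo 2/15; Octavio 1/30; Soledad 2/15; Ursula 1/30

Graciela, as surviving spouse, takes 3/5.
The remaining 2/5 passes to Yago's descendants per stirpes.
The 2/5 is divided into 3 equal shares of 2/15 among Pilar, Soledad, Mateo.
Pilar predeceased; the 2/15 allotted to Pilar's branch passes to Pilar's issue by representation.
The 2/15 is divided into 4 equal shares of 1/30 among Beatriz, Octavio, Ursula, Ines.
Beatriz is living and takes 1/30.
Octavio is living and takes 1/30.
Ursula is living and takes 1/30.
Ines is living and takes 1/30.
Soledad is living and takes 2/15.
Mateo is living and takes 2/15.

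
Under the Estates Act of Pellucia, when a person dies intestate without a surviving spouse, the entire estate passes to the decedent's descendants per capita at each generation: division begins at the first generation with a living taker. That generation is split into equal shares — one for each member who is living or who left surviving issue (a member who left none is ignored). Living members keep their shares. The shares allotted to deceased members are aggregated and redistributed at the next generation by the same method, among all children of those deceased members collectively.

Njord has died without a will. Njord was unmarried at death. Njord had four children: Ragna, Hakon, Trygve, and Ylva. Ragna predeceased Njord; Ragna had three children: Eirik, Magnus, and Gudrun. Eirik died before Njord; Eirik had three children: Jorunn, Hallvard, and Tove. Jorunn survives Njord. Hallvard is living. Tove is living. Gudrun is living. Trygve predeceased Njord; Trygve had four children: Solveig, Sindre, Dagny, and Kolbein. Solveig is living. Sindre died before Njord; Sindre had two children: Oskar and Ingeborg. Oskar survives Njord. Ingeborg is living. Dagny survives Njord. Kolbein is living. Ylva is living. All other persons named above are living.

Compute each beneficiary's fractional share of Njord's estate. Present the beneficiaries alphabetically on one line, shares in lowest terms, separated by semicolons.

There is no surviving spouse, so the entire estate passes to Njord's descendants per capita at each generation.
At generation 1 (Ragna, Hakon, Trygve, Ylva) there are 4 shares of (1)/4 = 1/4 each.
Living: Hakon and Ylva — each takes 1/4.
Deceased: Ragna and Trygve. Their combined 1/2 is pooled and carried to generation 2.
At generation 2 (Eirik, Magnus, Gudrun, Solveig, Sindre, Dagny, Kolbein) there are 7 shares of (1/2)/7 = 1/14 each.
Living: Magnus, Gudrun, Solveig, Dagny, and Kolbein — each takes 1/14.
Deceased: Eirik and Sindre. Their combined 1/7 is pooled and carried to generation 3.
At generation 3 (Jorunn, Hallvard, Tove, Oskar, Ingeborg) there are 5 shares of (1/7)/5 = 1/35 each.
Living: Jorunn, Hallvard, Tove, Oskar, and Ingeborg — each takes 1/35.

Dagny 1/14; Gudrun 1/14; Hakon 1/4; Hallvard 1/35; Ingeborg 1/35; Jorunn 1/35; Kolbein 1/14; Magnus 1/14; Oskar 1/35; Solveig 1/14; Tove 1/35; Ylva 1/4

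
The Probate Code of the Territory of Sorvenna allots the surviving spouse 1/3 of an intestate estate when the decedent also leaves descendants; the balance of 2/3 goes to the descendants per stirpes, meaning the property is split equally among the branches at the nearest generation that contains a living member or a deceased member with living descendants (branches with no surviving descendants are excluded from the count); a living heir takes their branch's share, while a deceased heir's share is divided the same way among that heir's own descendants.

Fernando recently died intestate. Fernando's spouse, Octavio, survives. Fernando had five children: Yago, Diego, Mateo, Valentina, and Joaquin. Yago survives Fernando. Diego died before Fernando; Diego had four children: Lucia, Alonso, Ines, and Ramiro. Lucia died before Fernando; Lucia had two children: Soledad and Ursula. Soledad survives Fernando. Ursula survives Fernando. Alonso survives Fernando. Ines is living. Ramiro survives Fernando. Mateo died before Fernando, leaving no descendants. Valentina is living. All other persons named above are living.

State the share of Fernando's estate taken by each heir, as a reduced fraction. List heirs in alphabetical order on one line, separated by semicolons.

Octavio, as surviving spouse, takes 1/3.
The remaining 2/3 passes to Fernando's descendants per stirpes.
Mateo left no surviving issue, so that branch lapses and is disregarded.
The 2/3 is divided into 4 equal shares of 1/6 among Yago, Diego, Valentina, Joaquin.
Yago is living and takes 1/6.
Diego predeceased; the 1/6 allotted to Diego's branch passes to Diego's issue by representation.
The 1/6 is divided into 4 equal shares of 1/24 among Lucia, Alonso, Ines, Ramiro.
Lucia predeceased; the 1/24 allotted to Lucia's branch passes to Lucia's issue by representation.
The 1/24 is divided into 2 equal shares of 1/48 among Soledad, Ursula.
Soledad is living and takes 1/48.
Ursula is living and takes 1/48.
Alonso is living and takes 1/24.
Ines is living and takes 1/24.
Ramiro is living and takes 1/24.
Valentina is living and takes 1/6.
Joaquin is living and takes 1/6.

Alonso 1/24; Ines 1/24; Joaquin 1/6; Octavio 1/3; Ramiro 1/24; Soledad 1/48; Ursula 1/48; Valentina 1/6; Yago 1/6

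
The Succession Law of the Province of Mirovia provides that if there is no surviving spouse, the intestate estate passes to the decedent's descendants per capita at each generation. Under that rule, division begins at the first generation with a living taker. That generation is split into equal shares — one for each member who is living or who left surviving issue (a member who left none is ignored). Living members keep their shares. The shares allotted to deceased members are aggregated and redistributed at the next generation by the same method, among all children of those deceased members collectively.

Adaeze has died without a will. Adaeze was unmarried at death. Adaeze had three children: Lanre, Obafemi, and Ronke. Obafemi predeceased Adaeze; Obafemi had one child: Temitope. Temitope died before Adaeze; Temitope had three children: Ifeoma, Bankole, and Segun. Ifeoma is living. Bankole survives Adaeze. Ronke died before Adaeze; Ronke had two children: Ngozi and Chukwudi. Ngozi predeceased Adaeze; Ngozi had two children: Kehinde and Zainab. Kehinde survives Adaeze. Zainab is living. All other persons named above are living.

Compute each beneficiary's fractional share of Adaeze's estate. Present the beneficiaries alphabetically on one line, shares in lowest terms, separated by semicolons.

There is no surviving spouse, so the entire estate passes to Adaeze's descendants per capita at each generation.
At generation 1 (Lanre, Obafemi, Ronke) there are 3 shares of (1)/3 = 1/3 each.
Living: Lanre — each takes 1/3.
Deceased: Obafemi and Ronke. Their combined 2/3 is pooled and carried to generation 2.
At generation 2 (Temitope, Ngozi, Chukwudi) there are 3 shares of (2/3)/3 = 2/9 each.
Living: Chukwudi — each takes 2/9.
Deceased: Temitope and Ngozi. Their combined 4/9 is pooled and carried to generation 3.
At generation 3 (Ifeoma, Bankole, Segun, Kehinde, Zainab) there are 5 shares of (4/9)/5 = 4/45 each.
Living: Ifeoma, Bankole, Segun, Kehinde, and Zainab — each takes 4/45.

Bankole 4/45; Chukwudi 2/9; Ifeoma 4/45; Kehinde 4/45; Lanre 1/3; Segun 4/45; Zainab 4/45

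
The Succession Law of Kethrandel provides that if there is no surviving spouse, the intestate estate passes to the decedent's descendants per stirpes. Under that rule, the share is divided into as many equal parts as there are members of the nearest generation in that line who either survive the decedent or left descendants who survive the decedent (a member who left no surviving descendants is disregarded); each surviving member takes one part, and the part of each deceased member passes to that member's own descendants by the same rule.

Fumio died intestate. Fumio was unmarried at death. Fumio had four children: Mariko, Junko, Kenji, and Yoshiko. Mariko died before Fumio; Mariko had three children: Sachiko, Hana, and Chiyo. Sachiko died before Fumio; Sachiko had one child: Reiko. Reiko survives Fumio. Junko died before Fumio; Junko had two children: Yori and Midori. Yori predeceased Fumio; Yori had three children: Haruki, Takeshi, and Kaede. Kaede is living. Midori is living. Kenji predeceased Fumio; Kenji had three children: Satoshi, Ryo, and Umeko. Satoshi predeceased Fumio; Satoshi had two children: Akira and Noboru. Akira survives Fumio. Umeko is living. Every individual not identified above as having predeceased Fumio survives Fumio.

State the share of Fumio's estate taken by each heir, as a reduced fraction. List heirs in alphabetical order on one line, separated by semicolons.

Akira 1/24; Chiyo 1/12; Hana 1/12; Haruki 1/24; Kaede 1/24; Midori 1/8; Noboru 1/24; Reiko 1/12; Ryo 1/12; Takeshi 1/24; Umeko 1/12; Yoshiko 1/4

There is no surviving spouse, so the entire estate passes to Fumio's descendants per stirpes.
The estate is divided into 4 equal shares of 1/4 among Mariko, Junko, Kenji, Yoshiko.
Mariko predeceased; the 1/4 allotted to Mariko's branch passes to Mariko's issue by representation.
The 1/4 is divided into 3 equal shares of 1/12 among Sachiko, Hana, Chiyo.
Sachiko predeceased; the 1/12 allotted to Sachiko's branch passes to Sachiko's issue by representation.
Reiko is the sole taker at this level and receives the full 1/12.
Hana is living and takes 1/12.
Chiyo is living and takes 1/12.
Junko predeceased; the 1/4 allotted to Junko's branch passes to Junko's issue by representation.
The 1/4 is divided into 2 equal shares of 1/8 among Yori, Midori.
Yori predeceased; the 1/8 allotted to Yori's branch passes to Yori's issue by representation.
The 1/8 is divided into 3 equal shares of 1/24 among Haruki, Takeshi, Kaede.
Haruki is living and takes 1/24.
Takeshi is living and takes 1/24.
Kaede is living and takes 1/24.
Midori is living and takes 1/8.
Kenji predeceased; the 1/4 allotted to Kenji's branch passes to Kenji's issue by representation.
The 1/4 is divided into 3 equal shares of 1/12 among Satoshi, Ryo, Umeko.
Satoshi predeceased; the 1/12 allotted to Satoshi's branch passes to Satoshi's issue by representation.
The 1/12 is divided into 2 equal shares of 1/24 among Akira, Noboru.
Akira is living and takes 1/24.
Noboru is living and takes 1/24.
Ryo is living and takes 1/12.
Umeko is living and takes 1/12.
Yoshiko is living and takes 1/4.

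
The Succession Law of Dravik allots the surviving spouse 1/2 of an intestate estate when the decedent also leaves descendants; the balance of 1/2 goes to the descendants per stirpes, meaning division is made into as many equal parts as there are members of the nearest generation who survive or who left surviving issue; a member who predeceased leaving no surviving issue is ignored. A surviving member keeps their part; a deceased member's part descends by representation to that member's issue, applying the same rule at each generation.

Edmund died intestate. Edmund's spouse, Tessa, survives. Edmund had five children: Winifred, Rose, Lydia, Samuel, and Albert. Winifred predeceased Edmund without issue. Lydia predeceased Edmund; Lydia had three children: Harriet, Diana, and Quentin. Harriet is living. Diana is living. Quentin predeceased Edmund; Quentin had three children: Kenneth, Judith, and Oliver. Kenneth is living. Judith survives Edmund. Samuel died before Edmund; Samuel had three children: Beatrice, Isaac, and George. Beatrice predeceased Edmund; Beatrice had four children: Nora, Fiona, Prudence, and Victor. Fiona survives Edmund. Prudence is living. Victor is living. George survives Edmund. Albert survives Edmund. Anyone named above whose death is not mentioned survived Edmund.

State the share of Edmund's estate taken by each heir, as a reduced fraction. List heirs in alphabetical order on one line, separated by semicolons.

Tessa, as surviving spouse, takes 1/2.
The remaining 1/2 passes to Edmund's descendants per stirpes.
Winifred left no surviving issue, so that branch lapses and is disregarded.
The 1/2 is divided into 4 equal shares of 1/8 among Rose, Lydia, Samuel, Albert.
Rose is living and takes 1/8.
Lydia predeceased; the 1/8 allotted to Lydia's branch passes to Lydia's issue by representation.
The 1/8 is divided into 3 equal shares of 1/24 among Harriet, Diana, Quentin.
Harriet is living and takes 1/24.
Diana is living and takes 1/24.
Quentin predeceased; the 1/24 allotted to Quentin's branch passes to Quentin's issue by representation.
The 1/24 is divided into 3 equal shares of 1/72 among Kenneth, Judith, Oliver.
Kenneth is living and takes 1/72.
Judith is living and takes 1/72.
Oliver is living and takes 1/72.
Samuel predeceased; the 1/8 allotted to Samuel's branch passes to Samuel's issue by representation.
The 1/8 is divided into 3 equal shares of 1/24 among Beatrice, Isaac, George.
Beatrice predeceased; the 1/24 allotted to Beatrice's branch passes to Beatrice's issue by representation.
The 1/24 is divided into 4 equal shares of 1/96 among Nora, Fiona, Prudence, Victor.
Nora is living and takes 1/96.
Fiona is living and takes 1/96.
Prudence is living and takes 1/96.
Victor is living and takes 1/96.
Isaac is living and takes 1/24.
George is living and takes 1/24.
Albert is living and takes 1/8.

Albert 1/8; Diana 1/24; Fiona 1/96; George 1/24; Harriet 1/24; Isaac 1/24; Judith 1/72; Kenneth 1/72; Nora 1/96; Oliver 1/72; Prudence 1/96; Rose 1/8; Tessa 1/2; Victor 1/96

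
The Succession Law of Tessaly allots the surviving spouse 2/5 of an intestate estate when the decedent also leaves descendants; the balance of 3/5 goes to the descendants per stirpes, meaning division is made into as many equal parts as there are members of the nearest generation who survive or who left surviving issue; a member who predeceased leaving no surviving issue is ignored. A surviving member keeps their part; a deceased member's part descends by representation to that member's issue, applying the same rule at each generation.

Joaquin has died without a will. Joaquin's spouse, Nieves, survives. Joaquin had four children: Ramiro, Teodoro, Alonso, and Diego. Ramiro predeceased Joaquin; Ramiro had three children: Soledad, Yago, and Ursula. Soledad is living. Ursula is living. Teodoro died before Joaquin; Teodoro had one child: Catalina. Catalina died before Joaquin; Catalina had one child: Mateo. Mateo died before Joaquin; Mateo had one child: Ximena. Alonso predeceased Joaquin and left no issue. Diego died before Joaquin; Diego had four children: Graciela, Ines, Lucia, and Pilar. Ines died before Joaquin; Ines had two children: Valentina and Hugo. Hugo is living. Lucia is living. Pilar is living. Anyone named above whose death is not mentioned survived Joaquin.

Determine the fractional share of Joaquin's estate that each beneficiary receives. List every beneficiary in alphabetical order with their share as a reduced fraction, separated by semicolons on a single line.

Graciela 1/20; Hugo 1/40; Lucia 1/20; Nieves 2/5; Pilar 1/20; Soledad 1/15; Ursula 1/15; Valentina 1/40; Ximena 1/5; Yago 1/15

Nieves, as surviving spouse, takes 2/5.
The remaining 3/5 passes to Joaquin's descendants per stirpes.
Alonso left no surviving issue, so that branch lapses and is disregarded.
The 3/5 is divided into 3 equal shares of 1/5 among Ramiro, Teodoro, Diego.
Ramiro predeceased; the 1/5 allotted to Ramiro's branch passes to Ramiro's issue by representation.
The 1/5 is divided into 3 equal shares of 1/15 among Soledad, Yago, Ursula.
Soledad is living and takes 1/15.
Yago is living and takes 1/15.
Ursula is living and takes 1/15.
Teodoro predeceased; the 1/5 allotted to Teodoro's branch passes to Teodoro's issue by representation.
Catalina's line is the sole branch at this level, so the full 1/5 passes to Catalina's issue by representation.
Mateo's line is the sole branch at this level, so the full 1/5 passes to Mateo's issue by representation.
Ximena is the sole taker at this level and receives the full 1/5.
Diego predeceased; the 1/5 allotted to Diego's branch passes to Diego's issue by representation.
The 1/5 is divided into 4 equal shares of 1/20 among Graciela, Ines, Lucia, Pilar.
Graciela is living and takes 1/20.
Ines predeceased; the 1/20 allotted to Ines's branch passes to Ines's issue by representation.
The 1/20 is divided into 2 equal shares of 1/40 among Valentina, Hugo.
Valentina is living and takes 1/40.
Hugo is living and takes 1/40.
Lucia is living and takes 1/20.
Pilar is living and takes 1/20.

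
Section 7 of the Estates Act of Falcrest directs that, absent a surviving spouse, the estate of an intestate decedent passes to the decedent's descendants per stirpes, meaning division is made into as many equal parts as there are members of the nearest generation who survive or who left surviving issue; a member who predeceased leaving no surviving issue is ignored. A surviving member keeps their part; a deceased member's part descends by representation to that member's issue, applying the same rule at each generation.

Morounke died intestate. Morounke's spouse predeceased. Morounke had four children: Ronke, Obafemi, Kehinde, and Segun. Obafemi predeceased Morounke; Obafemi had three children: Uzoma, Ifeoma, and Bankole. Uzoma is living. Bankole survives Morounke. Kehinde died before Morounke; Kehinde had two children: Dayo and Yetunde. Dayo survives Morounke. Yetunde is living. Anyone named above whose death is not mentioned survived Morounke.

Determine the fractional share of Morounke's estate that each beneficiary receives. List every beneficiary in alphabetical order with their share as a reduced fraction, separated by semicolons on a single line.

There is no surviving spouse, so the entire estate passes to Morounke's descendants per stirpes.
The estate is divided into 4 equal shares of 1/4 among Ronke, Obafemi, Kehinde, Segun.
Ronke is living and takes 1/4.
Obafemi predeceased; the 1/4 allotted to Obafemi's branch passes to Obafemi's issue by representation.
The 1/4 is divided into 3 equal shares of 1/12 among Uzoma, Ifeoma, Bankole.
Uzoma is living and takes 1/12.
Ifeoma is living and takes 1/12.
Bankole is living and takes 1/12.
Kehinde predeceased; the 1/4 allotted to Kehinde's branch passes to Kehinde's issue by representation.
The 1/4 is divided into 2 equal shares of 1/8 among Dayo, Yetunde.
Dayo is living and takes 1/8.
Yetunde is living and takes 1/8.
Segun is living and takes 1/4.

Bankole 1/12; Dayo 1/8; Ifeoma 1/12; Ronke 1/4; Segun 1/4; Uzoma 1/12; Yetunde 1/8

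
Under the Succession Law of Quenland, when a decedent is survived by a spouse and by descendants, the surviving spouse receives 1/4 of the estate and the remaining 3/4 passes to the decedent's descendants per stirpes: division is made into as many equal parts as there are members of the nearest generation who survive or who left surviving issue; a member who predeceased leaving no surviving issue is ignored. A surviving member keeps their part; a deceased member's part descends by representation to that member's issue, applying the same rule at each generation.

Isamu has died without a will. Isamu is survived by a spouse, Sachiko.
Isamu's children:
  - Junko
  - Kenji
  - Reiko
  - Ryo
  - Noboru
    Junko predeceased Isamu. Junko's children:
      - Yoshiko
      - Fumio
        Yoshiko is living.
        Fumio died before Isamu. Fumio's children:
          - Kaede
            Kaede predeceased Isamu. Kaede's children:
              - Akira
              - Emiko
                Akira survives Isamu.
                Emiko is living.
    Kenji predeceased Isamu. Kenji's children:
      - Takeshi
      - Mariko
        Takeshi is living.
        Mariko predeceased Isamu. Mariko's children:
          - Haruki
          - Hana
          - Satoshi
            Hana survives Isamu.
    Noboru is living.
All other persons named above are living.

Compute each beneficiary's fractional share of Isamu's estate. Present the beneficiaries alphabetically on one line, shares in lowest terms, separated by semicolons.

Sachiko, as surviving spouse, takes 1/4.
The remaining 3/4 passes to Isamu's descendants per stirpes.
The 3/4 is divided into 5 equal shares of 3/20 among Junko, Kenji, Reiko, Ryo, Noboru.
Junko predeceased; the 3/20 allotted to Junko's branch passes to Junko's issue by representation.
The 3/20 is divided into 2 equal shares of 3/40 among Yoshiko, Fumio.
Yoshiko is living and takes 3/40.
Fumio predeceased; the 3/40 allotted to Fumio's branch passes to Fumio's issue by representation.
Kaede's line is the sole branch at this level, so the full 3/40 passes to Kaede's issue by representation.
The 3/40 is divided into 2 equal shares of 3/80 among Akira, Emiko.
Akira is living and takes 3/80.
Emiko is living and takes 3/80.
Kenji predeceased; the 3/20 allotted to Kenji's branch passes to Kenji's issue by representation.
The 3/20 is divided into 2 equal shares of 3/40 among Takeshi, Mariko.
Takeshi is living and takes 3/40.
Mariko predeceased; the 3/40 allotted to Mariko's branch passes to Mariko's issue by representation.
The 3/40 is divided into 3 equal shares of 1/40 among Haruki, Hana, Satoshi.
Haruki is living and takes 1/40.
Hana is living and takes 1/40.
Satoshi is living and takes 1/40.
Reiko is living and takes 3/20.
Ryo is living and takes 3/20.
Noboru is living and takes 3/20.

Akira 3/80; Emiko 3/80; Hana 1/40; Haruki 1/40; Noboru 3/20; Reiko 3/20; Ryo 3/20; Sachiko 1/4; Satoshi 1/40; Takeshi 3/40; Yoshiko 3/40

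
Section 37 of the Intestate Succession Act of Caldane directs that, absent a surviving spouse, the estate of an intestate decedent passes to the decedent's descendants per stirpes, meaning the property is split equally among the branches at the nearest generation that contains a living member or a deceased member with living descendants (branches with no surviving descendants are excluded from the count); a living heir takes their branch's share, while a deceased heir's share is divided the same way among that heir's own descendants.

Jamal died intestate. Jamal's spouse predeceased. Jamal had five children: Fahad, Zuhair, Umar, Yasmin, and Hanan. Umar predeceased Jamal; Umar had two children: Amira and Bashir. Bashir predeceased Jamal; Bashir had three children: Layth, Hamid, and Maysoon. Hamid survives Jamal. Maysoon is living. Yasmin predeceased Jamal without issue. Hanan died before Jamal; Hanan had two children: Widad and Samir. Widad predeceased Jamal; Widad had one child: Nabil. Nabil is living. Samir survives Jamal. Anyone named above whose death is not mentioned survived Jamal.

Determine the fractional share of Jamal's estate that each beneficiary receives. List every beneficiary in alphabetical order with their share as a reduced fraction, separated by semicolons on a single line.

There is no surviving spouse, so the entire estate passes to Jamal's descendants per stirpes.
Yasmin left no surviving issue, so that branch lapses and is disregarded.
The estate is divided into 4 equal shares of 1/4 among Fahad, Zuhair, Umar, Hanan.
Fahad is living and takes 1/4.
Zuhair is living and takes 1/4.
Umar predeceased; the 1/4 allotted to Umar's branch passes to Umar's issue by representation.
The 1/4 is divided into 2 equal shares of 1/8 among Amira, Bashir.
Amira is living and takes 1/8.
Bashir predeceased; the 1/8 allotted to Bashir's branch passes to Bashir's issue by representation.
The 1/8 is divided into 3 equal shares of 1/24 among Layth, Hamid, Maysoon.
Layth is living and takes 1/24.
Hamid is living and takes 1/24.
Maysoon is living and takes 1/24.
Hanan predeceased; the 1/4 allotted to Hanan's branch passes to Hanan's issue by representation.
The 1/4 is divided into 2 equal shares of 1/8 among Widad, Samir.
Widad predeceased; the 1/8 allotted to Widad's branch passes to Widad's issue by representation.
Nabil is the sole taker at this level and receives the full 1/8.
Samir is living and takes 1/8.

Amira 1/8; Fahad 1/4; Hamid 1/24; Layth 1/24; Maysoon 1/24; Nabil 1/8; Samir 1/8; Zuhair 1/4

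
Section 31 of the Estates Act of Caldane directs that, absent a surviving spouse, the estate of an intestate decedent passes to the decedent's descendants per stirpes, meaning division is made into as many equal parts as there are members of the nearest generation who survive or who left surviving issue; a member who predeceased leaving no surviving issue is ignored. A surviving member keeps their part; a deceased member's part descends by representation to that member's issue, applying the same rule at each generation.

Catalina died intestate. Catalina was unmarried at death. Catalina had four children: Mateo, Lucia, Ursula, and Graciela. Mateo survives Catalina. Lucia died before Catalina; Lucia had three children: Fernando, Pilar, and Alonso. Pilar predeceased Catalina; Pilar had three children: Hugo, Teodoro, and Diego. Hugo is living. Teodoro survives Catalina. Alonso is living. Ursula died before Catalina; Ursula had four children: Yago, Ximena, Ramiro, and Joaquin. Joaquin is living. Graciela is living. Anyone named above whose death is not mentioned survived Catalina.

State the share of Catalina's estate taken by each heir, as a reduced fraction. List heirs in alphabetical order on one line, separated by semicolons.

Alonso 1/12; Diego 1/36; Fernando 1/12; Graciela 1/4; Hugo 1/36; Joaquin 1/16; Mateo 1/4; Ramiro 1/16; Teodoro 1/36; Ximena 1/16; Yago 1/16

There is no surviving spouse, so the entire estate passes to Catalina's descendants per stirpes.
The estate is divided into 4 equal shares of 1/4 among Mateo, Lucia, Ursula, Graciela.
Mateo is living and takes 1/4.
Lucia predeceased; the 1/4 allotted to Lucia's branch passes to Lucia's issue by representation.
The 1/4 is divided into 3 equal shares of 1/12 among Fernando, Pilar, Alonso.
Fernando is living and takes 1/12.
Pilar predeceased; the 1/12 allotted to Pilar's branch passes to Pilar's issue by representation.
The 1/12 is divided into 3 equal shares of 1/36 among Hugo, Teodoro, Diego.
Hugo is living and takes 1/36.
Teodoro is living and takes 1/36.
Diego is living and takes 1/36.
Alonso is living and takes 1/12.
Ursula predeceased; the 1/4 allotted to Ursula's branch passes to Ursula's issue by representation.
The 1/4 is divided into 4 equal shares of 1/16 among Yago, Ximena, Ramiro, Joaquin.
Yago is living and takes 1/16.
Ximena is living and takes 1/16.
Ramiro is living and takes 1/16.
Joaquin is living and takes 1/16.
Graciela is living and takes 1/4.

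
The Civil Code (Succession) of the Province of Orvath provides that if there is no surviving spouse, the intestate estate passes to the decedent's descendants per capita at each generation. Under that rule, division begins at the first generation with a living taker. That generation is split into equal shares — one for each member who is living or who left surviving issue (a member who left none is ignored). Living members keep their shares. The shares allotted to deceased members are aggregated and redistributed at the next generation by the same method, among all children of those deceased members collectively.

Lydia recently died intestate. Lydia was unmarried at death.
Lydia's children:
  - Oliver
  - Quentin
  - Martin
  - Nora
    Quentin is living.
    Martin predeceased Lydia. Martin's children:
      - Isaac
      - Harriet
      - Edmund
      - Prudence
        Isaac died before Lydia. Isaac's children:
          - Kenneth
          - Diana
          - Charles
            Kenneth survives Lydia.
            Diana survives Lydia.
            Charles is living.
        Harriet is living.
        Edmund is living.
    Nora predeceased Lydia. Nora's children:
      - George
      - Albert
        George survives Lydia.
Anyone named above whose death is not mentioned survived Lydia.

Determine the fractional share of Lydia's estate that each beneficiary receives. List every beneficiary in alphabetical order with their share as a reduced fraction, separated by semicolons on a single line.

Albert 1/12; Charles 1/36; Diana 1/36; Edmund 1/12; George 1/12; Harriet 1/12; Kenneth 1/36; Oliver 1/4; Prudence 1/12; Quentin 1/4

There is no surviving spouse, so the entire estate passes to Lydia's descendants per capita at each generation.
At generation 1 (Oliver, Quentin, Martin, Nora) there are 4 shares of (1)/4 = 1/4 each.
Living: Oliver and Quentin — each takes 1/4.
Deceased: Martin and Nora. Their combined 1/2 is pooled and carried to generation 2.
At generation 2 (Isaac, Harriet, Edmund, Prudence, George, Albert) there are 6 shares of (1/2)/6 = 1/12 each.
Living: Harriet, Edmund, Prudence, George, and Albert — each takes 1/12.
Deceased: Isaac. That 1/12 share is carried to generation 3.
At generation 3 (Kenneth, Diana, Charles) there are 3 shares of (1/12)/3 = 1/36 each.
Living: Kenneth, Diana, and Charles — each takes 1/36.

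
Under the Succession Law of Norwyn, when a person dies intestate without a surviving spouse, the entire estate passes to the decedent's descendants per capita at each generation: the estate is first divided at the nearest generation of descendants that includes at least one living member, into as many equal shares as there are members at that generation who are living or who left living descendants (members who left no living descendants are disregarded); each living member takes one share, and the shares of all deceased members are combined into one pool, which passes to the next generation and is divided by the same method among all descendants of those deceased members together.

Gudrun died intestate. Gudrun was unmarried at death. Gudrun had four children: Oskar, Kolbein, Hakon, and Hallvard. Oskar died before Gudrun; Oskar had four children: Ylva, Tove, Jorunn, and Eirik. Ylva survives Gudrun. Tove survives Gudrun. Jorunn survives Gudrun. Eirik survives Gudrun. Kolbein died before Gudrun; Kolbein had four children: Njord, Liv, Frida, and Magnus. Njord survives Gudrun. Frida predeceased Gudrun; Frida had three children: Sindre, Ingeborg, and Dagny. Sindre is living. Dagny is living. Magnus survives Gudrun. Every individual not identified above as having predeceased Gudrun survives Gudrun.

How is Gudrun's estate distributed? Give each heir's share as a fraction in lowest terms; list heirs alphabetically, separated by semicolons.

Dagny 1/48; Eirik 1/16; Hakon 1/4; Hallvard 1/4; Ingeborg 1/48; Jorunn 1/16; Liv 1/16; Magnus 1/16; Njord 1/16; Sindre 1/48; Tove 1/16; Ylva 1/16

There is no surviving spouse, so the entire estate passes to Gudrun's descendants per capita at each generation.
At generation 1 (Oskar, Kolbein, Hakon, Hallvard) there are 4 shares of (1)/4 = 1/4 each.
Living: Hakon and Hallvard — each takes 1/4.
Deceased: Oskar and Kolbein. Their combined 1/2 is pooled and carried to generation 2.
At generation 2 (Ylva, Tove, Jorunn, Eirik, Njord, Liv, Frida, Magnus) there are 8 shares of (1/2)/8 = 1/16 each.
Living: Ylva, Tove, Jorunn, Eirik, Njord, Liv, and Magnus — each takes 1/16.
Deceased: Frida. That 1/16 share is carried to generation 3.
At generation 3 (Sindre, Ingeborg, Dagny) there are 3 shares of (1/16)/3 = 1/48 each.
Living: Sindre, Ingeborg, and Dagny — each takes 1/48.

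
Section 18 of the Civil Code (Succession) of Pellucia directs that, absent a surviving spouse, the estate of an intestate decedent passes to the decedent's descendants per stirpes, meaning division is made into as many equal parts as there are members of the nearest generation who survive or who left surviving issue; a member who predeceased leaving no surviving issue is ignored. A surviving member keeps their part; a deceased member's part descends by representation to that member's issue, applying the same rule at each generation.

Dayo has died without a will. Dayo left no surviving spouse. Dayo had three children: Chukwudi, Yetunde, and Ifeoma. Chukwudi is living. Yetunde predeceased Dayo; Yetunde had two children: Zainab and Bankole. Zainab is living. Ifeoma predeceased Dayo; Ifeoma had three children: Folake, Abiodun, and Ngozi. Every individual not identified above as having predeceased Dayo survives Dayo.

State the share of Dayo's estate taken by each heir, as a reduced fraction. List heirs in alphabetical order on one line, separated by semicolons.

Abiodun 1/9; Bankole 1/6; Chukwudi 1/3; Folake 1/9; Ngozi 1/9; Zainab 1/6

There is no surviving spouse, so the entire estate passes to Dayo's descendants per stirpes.
The estate is divided into 3 equal shares of 1/3 among Chukwudi, Yetunde, Ifeoma.
Chukwudi is living and takes 1/3.
Yetunde predeceased; the 1/3 allotted to Yetunde's branch passes to Yetunde's issue by representation.
The 1/3 is divided into 2 equal shares of 1/6 among Zainab, Bankole.
Zainab is living and takes 1/6.
Bankole is living and takes 1/6.
Ifeoma predeceased; the 1/3 allotted to Ifeoma's branch passes to Ifeoma's issue by representation.
The 1/3 is divided into 3 equal shares of 1/9 among Folake, Abiodun, Ngozi.
Folake is living and takes 1/9.
Abiodun is living and takes 1/9.
Ngozi is living and takes 1/9.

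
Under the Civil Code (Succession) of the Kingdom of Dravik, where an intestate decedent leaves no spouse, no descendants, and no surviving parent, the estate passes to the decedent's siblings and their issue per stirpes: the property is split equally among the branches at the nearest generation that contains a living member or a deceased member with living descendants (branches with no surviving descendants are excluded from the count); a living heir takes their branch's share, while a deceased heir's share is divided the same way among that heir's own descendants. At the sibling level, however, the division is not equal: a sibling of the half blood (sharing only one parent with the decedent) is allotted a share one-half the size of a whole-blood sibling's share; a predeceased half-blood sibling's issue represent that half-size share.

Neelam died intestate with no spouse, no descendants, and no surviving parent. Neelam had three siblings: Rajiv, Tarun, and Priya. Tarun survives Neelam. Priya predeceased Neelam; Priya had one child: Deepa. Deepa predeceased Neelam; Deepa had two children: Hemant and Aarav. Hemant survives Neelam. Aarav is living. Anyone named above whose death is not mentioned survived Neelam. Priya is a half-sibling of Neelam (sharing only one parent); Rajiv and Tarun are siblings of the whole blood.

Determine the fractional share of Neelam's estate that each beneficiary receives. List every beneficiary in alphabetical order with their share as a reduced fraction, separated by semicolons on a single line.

Aarav 1/10; Hemant 1/10; Rajiv 2/5; Tarun 2/5

No spouse, descendants, or parent survives, so the estate passes to Neelam's siblings per stirpes.
Half-blood siblings count for one-half the weight of whole-blood siblings at the initial division.
Dividing 1 in proportion to weights (total weight 5/2): Rajiv (weight 1) → 2/5; Tarun (weight 1) → 2/5; Priya (weight 1/2) → 1/5.
Rajiv is living and takes 2/5.
Tarun is living and takes 2/5.
Priya predeceased; the 1/5 allotted to Priya's branch passes to Priya's issue by representation.
Deepa's line is the sole branch at this level, so the full 1/5 passes to Deepa's issue by representation.
The 1/5 is divided into 2 equal shares of 1/10 among Hemant, Aarav.
Hemant is living and takes 1/10.
Aarav is living and takes 1/10.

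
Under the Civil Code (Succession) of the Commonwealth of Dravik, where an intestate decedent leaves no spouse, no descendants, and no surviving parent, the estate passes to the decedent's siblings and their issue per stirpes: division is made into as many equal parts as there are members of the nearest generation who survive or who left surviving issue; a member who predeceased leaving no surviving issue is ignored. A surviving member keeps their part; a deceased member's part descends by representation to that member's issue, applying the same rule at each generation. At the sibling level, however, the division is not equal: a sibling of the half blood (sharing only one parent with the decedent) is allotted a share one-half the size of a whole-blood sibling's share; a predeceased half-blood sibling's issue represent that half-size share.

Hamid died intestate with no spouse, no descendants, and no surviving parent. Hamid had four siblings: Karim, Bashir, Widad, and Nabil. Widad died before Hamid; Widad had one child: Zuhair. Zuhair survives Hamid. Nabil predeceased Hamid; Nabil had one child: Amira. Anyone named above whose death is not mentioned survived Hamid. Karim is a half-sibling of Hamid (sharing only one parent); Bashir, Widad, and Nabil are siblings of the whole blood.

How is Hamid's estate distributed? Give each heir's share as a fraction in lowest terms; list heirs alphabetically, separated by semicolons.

No spouse, descendants, or parent survives, so the estate passes to Hamid's siblings per stirpes.
Half-blood siblings count for one-half the weight of whole-blood siblings at the initial division.
Dividing 1 in proportion to weights (total weight 7/2): Karim (weight 1/2) → 1/7; Bashir (weight 1) → 2/7; Widad (weight 1) → 2/7; Nabil (weight 1) → 2/7.
Karim is living and takes 1/7.
Bashir is living and takes 2/7.
Widad predeceased; the 2/7 allotted to Widad's branch passes to Widad's issue by representation.
Zuhair is the sole taker at this level and receives the full 2/7.
Nabil predeceased; the 2/7 allotted to Nabil's branch passes to Nabil's issue by representation.
Amira is the sole taker at this level and receives the full 2/7.

Amira 2/7; Bashir 2/7; Karim 1/7; Zuhair 2/7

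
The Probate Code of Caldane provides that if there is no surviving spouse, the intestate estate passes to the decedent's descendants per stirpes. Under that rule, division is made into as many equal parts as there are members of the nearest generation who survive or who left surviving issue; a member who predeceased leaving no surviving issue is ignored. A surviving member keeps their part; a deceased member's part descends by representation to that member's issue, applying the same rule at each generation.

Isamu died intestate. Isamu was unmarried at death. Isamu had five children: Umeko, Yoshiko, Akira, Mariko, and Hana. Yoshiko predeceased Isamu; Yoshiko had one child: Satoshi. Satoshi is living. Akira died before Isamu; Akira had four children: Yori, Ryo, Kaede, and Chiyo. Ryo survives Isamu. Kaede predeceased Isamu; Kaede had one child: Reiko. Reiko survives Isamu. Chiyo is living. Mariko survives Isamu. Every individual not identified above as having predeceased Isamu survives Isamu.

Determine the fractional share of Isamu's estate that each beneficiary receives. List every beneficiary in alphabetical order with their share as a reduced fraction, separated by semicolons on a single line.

There is no surviving spouse, so the entire estate passes to Isamu's descendants per stirpes.
The estate is divided into 5 equal shares of 1/5 among Umeko, Yoshiko, Akira, Mariko, Hana.
Umeko is living and takes 1/5.
Yoshiko predeceased; the 1/5 allotted to Yoshiko's branch passes to Yoshiko's issue by representation.
Satoshi is the sole taker at this level and receives the full 1/5.
Akira predeceased; the 1/5 allotted to Akira's branch passes to Akira's issue by representation.
The 1/5 is divided into 4 equal shares of 1/20 among Yori, Ryo, Kaede, Chiyo.
Yori is living and takes 1/20.
Ryo is living and takes 1/20.
Kaede predeceased; the 1/20 allotted to Kaede's branch passes to Kaede's issue by representation.
Reiko is the sole taker at this level and receives the full 1/20.
Chiyo is living and takes 1/20.
Mariko is living and takes 1/5.
Hana is living and takes 1/5.

Chiyo 1/20; Hana 1/5; Mariko 1/5; Reiko 1/20; Ryo 1/20; Satoshi 1/5; Umeko 1/5; Yori 1/20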